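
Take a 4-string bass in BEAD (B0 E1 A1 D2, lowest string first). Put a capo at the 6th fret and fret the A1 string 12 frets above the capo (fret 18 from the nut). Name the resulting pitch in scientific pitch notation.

D♯3

The capo raises the open A1 by 6 semitones to D♯2; fretting 12 more gives A1 + 6 + 12 = A1 + 18 semitones = D♯3.
(Also written E♭.)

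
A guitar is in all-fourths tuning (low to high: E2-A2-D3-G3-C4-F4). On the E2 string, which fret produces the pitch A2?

A2 is 5 semitones above the open E2 (E–F–F#–G–G#–A), so it sits at fret 5.

5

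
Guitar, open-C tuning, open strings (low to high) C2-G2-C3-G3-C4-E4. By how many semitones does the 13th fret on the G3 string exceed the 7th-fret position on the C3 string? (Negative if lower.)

G3 at fret 13 → G♯4 (MIDI 68); C3 at fret 7 → G3 (MIDI 55).
68 − 55 = 13, so the two pitches are 13 semitones apart.

13 semitones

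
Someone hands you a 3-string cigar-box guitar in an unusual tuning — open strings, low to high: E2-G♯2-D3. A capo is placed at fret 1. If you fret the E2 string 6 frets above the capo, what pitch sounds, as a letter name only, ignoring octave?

B

The capo raises the open E2 by 1 semitone to F2; fretting 6 more gives E2 + 1 + 6 = E2 + 7 semitones, landing on B.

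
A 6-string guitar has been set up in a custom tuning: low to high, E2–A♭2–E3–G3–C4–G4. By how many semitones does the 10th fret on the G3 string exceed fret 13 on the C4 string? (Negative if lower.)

-8 semitones

G3 at fret 10 → F4 (MIDI 65); C4 at fret 13 → D♭5 (MIDI 73).
65 − 73 = -8, so the two pitches are 8 semitones apart.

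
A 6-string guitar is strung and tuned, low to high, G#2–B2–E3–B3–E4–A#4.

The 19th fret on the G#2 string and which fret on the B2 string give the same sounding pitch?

16

G#2 at fret 19 is G#2 + 19 semitones = D#4.
The open B2 string is 3 semitones above the open G#2, so the same pitch on the B2 string lies at fret 19 − 3 = 16.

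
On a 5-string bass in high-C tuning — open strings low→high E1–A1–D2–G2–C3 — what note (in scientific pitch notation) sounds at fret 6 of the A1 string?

D#2

A1 is MIDI 33. Adding 6 gives 39, which is D#2.
(Equivalently spelled Eb2.)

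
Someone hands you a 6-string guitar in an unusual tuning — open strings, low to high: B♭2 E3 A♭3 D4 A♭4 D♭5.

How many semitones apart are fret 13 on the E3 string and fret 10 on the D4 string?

E3 at fret 13 → F4 (MIDI 65); D4 at fret 10 → C5 (MIDI 72).
65 − 72 = -7, so the two pitches are 7 semitones apart, with C5 the higher.

7 semitones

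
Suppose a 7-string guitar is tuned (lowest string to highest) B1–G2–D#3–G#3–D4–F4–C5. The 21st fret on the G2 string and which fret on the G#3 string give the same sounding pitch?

8

Fret 21 on G2 is MIDI 43 + 21 = 64 (E4). On the G#3 string (open MIDI 56), that pitch is 64 − 56 = fret 8.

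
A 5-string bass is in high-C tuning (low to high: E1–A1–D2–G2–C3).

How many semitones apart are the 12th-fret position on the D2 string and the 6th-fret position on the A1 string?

D2 at fret 12 → D3 (MIDI 50); A1 at fret 6 → D♯2 (MIDI 39).
50 − 39 = 11, so the two pitches are 11 semitones apart, with D3 the higher.

11 semitones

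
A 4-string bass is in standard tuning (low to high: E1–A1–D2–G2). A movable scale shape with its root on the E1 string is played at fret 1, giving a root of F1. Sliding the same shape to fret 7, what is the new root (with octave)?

Moving from fret 1 to fret 7 shifts the root by 6 semitones.
F1 up 6 semitones is B1.

B1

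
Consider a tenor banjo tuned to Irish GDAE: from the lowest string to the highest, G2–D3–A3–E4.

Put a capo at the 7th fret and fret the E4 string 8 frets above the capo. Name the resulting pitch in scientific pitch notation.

The capo raises the open E4 by 7 semitones to B4; fretting 8 more gives E4 + 7 + 8 = E4 + 15 semitones = G5.

G5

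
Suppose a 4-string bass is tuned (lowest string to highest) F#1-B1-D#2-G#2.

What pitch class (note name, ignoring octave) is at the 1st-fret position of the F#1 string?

G

F#1 is MIDI 30. Adding 1 gives 31; 31 mod 12 = 7, i.e. G.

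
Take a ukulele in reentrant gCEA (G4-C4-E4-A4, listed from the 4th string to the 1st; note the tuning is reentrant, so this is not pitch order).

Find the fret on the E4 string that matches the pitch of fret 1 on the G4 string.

4

Fret 1 on G4 is MIDI 67 + 1 = 68 (G#4). On the E4 string (open MIDI 64), that pitch is 68 − 64 = fret 4.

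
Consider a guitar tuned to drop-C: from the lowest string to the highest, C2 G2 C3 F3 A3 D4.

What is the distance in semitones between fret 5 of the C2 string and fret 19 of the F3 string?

C2 at fret 5 → F2 (MIDI 41); F3 at fret 19 → C5 (MIDI 72).
41 − 72 = -31, so the two pitches are 31 semitones apart, with C5 the higher.

31 semitones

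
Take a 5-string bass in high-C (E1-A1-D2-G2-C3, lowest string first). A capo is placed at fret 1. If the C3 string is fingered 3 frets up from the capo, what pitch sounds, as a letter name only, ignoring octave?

The capo raises the open C3 by 1 semitone to C#3; fretting 3 more gives C3 + 1 + 3 = C3 + 4 semitones, landing on E.

E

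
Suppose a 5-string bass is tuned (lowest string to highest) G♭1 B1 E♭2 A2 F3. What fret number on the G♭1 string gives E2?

E2 is 10 semitones above the open G♭1 (Gb–G–Ab–A–…–D–Eb–E), so it sits at fret 10.

10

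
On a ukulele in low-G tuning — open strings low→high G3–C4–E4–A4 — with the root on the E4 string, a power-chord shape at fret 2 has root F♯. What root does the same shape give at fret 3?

G

Moving from fret 2 to fret 3 shifts the root by 1 semitone.
F♯ up 1 semitone is G.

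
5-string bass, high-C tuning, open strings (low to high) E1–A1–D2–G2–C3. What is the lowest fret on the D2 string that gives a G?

From D2, count semitones up the chromatic scale until reaching G: D–D#–E–F–F#–G — 5 steps.

5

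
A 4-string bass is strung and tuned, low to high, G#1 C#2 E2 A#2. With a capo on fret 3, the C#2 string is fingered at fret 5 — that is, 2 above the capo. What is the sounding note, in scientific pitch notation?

The capo raises the open C#2 by 3 semitones to E2; fretting 2 more gives C#2 + 3 + 2 = C#2 + 5 semitones = F#2.
(Also written Gb.)

F#2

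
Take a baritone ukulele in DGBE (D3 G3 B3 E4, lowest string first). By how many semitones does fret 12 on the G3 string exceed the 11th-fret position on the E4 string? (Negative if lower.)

G3 at fret 12 → G4 (MIDI 67); E4 at fret 11 → D#5 (MIDI 75).
67 − 75 = -8, so the two pitches are 8 semitones apart.

-8 semitones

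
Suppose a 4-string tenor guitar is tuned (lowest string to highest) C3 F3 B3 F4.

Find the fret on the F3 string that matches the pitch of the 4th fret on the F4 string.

Fret 4 on F4 is MIDI 65 + 4 = 69 (A4). On the F3 string (open MIDI 53), that pitch is 69 − 53 = fret 16.

16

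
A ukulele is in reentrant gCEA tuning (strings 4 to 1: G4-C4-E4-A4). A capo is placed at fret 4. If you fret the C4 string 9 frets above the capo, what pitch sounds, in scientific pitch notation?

The capo raises the open C4 by 4 semitones to E4; fretting 9 more gives C4 + 4 + 9 = C4 + 13 semitones = C#5.
(Also written Db.)

C#5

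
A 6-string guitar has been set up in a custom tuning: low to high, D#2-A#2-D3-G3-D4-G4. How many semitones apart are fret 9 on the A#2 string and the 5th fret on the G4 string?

A#2 at fret 9 → G3 (MIDI 55); G4 at fret 5 → C5 (MIDI 72).
55 − 72 = -17, so the two pitches are 17 semitones apart, with C5 the higher.

17 semitones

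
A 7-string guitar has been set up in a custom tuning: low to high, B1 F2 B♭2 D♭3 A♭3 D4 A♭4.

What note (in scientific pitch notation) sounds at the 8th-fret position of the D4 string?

Each fret is one semitone, so D4 + 8 = B♭4.
(Equivalently spelled A♯4.)

B♭4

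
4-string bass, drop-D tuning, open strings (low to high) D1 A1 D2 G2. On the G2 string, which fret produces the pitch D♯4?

D♯4 is 20 semitones above the open G2 (G–G#–A–A#–…–C#–D–D#), so it sits at fret 20.

20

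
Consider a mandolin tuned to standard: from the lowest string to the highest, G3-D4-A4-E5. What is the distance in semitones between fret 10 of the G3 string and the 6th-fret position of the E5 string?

G3 at fret 10 → F4 (MIDI 65); E5 at fret 6 → A♯5 (MIDI 82).
65 − 82 = -17, so the two pitches are 17 semitones apart, with A♯5 the higher.

17 semitones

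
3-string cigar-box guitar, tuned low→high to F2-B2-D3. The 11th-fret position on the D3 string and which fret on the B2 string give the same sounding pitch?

14

D3 at fret 11 is D3 + 11 semitones = C♯4.
The open B2 string is 3 semitones below the open D3, so the same pitch on the B2 string lies at fret 11 + 3 = 14.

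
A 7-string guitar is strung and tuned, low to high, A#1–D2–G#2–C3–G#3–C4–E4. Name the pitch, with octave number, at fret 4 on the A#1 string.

The open A#1 string plus 4 semitones: A#–B–C–C#–D.
The walk passes from B into C once, so the octave number goes from 1 to 2.

D2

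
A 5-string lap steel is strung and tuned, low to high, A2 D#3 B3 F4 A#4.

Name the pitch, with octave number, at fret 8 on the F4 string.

F4 is MIDI 65. Adding 8 gives 73, which is C#5.
(Equivalently spelled Db5.)

C#5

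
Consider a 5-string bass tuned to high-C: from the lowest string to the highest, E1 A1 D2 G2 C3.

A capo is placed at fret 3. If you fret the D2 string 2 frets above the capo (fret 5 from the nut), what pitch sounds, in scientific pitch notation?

The capo raises the open D2 by 3 semitones to F2; fretting 2 more gives D2 + 3 + 2 = D2 + 5 semitones = G2.

G2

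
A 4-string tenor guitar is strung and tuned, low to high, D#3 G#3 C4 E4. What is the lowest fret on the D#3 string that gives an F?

2

From D#3, count semitones up the chromatic scale until reaching F: D#–E–F — 2 steps.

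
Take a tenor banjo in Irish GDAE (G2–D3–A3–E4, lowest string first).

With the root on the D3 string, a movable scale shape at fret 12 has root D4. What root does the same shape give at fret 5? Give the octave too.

Moving from fret 12 to fret 5 shifts the root by -7 semitones.
D4 down 7 semitones is G3.

G3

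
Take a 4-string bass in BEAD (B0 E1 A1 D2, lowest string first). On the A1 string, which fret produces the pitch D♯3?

18

D♯3 is 18 semitones above the open A1 (A–A#–B–C–…–C#–D–D#), so it sits at fret 18.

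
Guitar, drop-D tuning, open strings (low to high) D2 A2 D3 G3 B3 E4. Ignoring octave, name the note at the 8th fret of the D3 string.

The open D3 string plus 8 semitones: D–D#–E–F–F#–G–G#–A–A#.
(Equivalently spelled Bb.)

A#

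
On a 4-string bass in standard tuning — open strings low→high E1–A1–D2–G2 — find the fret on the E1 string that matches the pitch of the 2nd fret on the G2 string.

G2 at fret 2 is G2 + 2 semitones = A2.
The open E1 string is 15 semitones below the open G2, so the same pitch on the E1 string lies at fret 2 + 15 = 17.

17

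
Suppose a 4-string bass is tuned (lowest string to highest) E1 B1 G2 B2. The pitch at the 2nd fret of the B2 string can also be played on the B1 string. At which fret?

14

B2 at fret 2 is B2 + 2 semitones = Db3.
The open B1 string is 12 semitones below the open B2, so the same pitch on the B1 string lies at fret 2 + 12 = 14.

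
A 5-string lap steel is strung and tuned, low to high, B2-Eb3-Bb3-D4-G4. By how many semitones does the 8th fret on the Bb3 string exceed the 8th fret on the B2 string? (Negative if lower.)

Bb3 at fret 8 → Gb4 (MIDI 66); B2 at fret 8 → G3 (MIDI 55).
66 − 55 = 11, so the two pitches are 11 semitones apart.

11 semitones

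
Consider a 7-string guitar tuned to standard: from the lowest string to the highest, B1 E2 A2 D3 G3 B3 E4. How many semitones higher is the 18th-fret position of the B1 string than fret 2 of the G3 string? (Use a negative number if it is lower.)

-4 semitones

B1 at fret 18 → F3 (MIDI 53); G3 at fret 2 → A3 (MIDI 57).
53 − 57 = -4, so the two pitches are 4 semitones apart.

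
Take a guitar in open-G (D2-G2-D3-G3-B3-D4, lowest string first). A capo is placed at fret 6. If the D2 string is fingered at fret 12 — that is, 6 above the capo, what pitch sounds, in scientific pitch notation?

D3

The capo raises the open D2 by 6 semitones to G♯2; fretting 6 more gives D2 + 6 + 6 = D2 + 12 semitones = D3.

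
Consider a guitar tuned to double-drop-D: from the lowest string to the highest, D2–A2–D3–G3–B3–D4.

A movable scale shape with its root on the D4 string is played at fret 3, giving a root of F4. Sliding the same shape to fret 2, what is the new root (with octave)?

E4

Moving from fret 3 to fret 2 shifts the root by -1 semitone.
F4 down 1 semitone is E4.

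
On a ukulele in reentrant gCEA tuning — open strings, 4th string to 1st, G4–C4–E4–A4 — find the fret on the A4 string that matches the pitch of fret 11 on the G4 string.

G4 at fret 11 is G4 + 11 semitones = F♯5.
The open A4 string is 2 semitones above the open G4, so the same pitch on the A4 string lies at fret 11 − 2 = 9.

9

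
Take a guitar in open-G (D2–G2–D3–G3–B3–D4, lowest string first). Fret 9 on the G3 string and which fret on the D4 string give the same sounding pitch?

2

Fret 9 on G3 is MIDI 55 + 9 = 64 (E4). On the D4 string (open MIDI 62), that pitch is 64 − 62 = fret 2.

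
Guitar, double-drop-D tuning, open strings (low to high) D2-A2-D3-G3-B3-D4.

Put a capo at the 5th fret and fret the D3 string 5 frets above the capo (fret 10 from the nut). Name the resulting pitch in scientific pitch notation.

The capo raises the open D3 by 5 semitones to G3; fretting 5 more gives D3 + 5 + 5 = D3 + 10 semitones = C4.

C4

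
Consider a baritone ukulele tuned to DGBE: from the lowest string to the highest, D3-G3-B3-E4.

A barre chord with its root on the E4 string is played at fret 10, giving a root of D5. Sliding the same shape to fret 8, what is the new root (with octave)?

Moving from fret 10 to fret 8 shifts the root by -2 semitones.
D5 down 2 semitones is C5.

C5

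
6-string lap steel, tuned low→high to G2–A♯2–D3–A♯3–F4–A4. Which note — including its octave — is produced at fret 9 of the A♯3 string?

The open A♯3 string plus 9 semitones: A#–B–C–C#–D–D#–E–F–F#–G.
The walk passes from B into C once, so the octave number goes from 3 to 4.

G4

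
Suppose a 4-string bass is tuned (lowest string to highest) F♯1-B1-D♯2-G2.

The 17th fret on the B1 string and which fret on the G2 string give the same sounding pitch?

9

B1 at fret 17 is B1 + 17 semitones = E3.
The open G2 string is 8 semitones above the open B1, so the same pitch on the G2 string lies at fret 17 − 8 = 9.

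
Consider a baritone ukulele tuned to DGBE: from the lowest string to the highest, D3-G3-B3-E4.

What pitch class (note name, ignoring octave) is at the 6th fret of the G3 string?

C♯

G3 is MIDI 55. Adding 6 gives 61; 61 mod 12 = 1, i.e. C♯.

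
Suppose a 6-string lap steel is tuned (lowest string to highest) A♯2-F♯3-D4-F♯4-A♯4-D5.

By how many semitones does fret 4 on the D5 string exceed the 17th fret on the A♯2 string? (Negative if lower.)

D5 at fret 4 → F♯5 (MIDI 78); A♯2 at fret 17 → D♯4 (MIDI 63).
78 − 63 = 15, so the two pitches are 15 semitones apart.

15 semitones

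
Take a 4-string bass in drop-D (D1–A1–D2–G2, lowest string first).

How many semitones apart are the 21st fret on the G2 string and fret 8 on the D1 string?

30 semitones

G2 at fret 21 → E4 (MIDI 64); D1 at fret 8 → A♯1 (MIDI 34).
64 − 34 = 30, so the two pitches are 30 semitones apart, with E4 the higher.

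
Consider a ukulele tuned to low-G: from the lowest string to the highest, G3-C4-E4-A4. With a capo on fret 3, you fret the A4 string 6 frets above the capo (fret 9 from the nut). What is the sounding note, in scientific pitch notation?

F#5

The capo raises the open A4 by 3 semitones to C5; fretting 6 more gives A4 + 3 + 6 = A4 + 9 semitones = F#5.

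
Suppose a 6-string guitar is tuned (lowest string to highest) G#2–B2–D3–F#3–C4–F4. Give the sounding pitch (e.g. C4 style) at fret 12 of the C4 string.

C5

Each fret is one semitone, so C4 + 12 = C5.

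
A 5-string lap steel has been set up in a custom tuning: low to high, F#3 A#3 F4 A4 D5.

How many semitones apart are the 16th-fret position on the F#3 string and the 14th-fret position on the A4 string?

13 semitones

F#3 at fret 16 → A#4 (MIDI 70); A4 at fret 14 → B5 (MIDI 83).
70 − 83 = -13, so the two pitches are 13 semitones apart, with B5 the higher.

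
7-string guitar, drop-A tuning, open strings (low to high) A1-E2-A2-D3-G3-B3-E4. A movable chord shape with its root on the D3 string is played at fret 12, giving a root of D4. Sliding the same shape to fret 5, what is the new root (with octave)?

G3

Moving from fret 12 to fret 5 shifts the root by -7 semitones.
D4 down 7 semitones is G3.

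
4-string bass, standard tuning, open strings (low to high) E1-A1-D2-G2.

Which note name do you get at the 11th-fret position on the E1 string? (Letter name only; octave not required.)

Each fret is one semitone, so E1 + 11 = D♯.
(Equivalently spelled E♭.)

D♯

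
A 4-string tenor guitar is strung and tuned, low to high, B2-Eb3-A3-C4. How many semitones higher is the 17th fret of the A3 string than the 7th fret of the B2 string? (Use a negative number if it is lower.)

20 semitones

A3 at fret 17 → D5 (MIDI 74); B2 at fret 7 → Gb3 (MIDI 54).
74 − 54 = 20, so the two pitches are 20 semitones apart.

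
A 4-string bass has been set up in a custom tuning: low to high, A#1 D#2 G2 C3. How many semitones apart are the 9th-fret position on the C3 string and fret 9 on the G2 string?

5 semitones

C3 at fret 9 → A3 (MIDI 57); G2 at fret 9 → E3 (MIDI 52).
57 − 52 = 5, so the two pitches are 5 semitones apart, with A3 the higher.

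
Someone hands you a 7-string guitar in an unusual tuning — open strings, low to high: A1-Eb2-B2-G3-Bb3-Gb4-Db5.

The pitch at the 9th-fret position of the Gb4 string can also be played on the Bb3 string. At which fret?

17

Fret 9 on Gb4 is MIDI 66 + 9 = 75 (Eb5). On the Bb3 string (open MIDI 58), that pitch is 75 − 58 = fret 17.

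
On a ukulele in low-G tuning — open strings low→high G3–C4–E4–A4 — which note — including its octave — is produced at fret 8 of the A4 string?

Each fret is one semitone, so A4 + 8 = F5.

F5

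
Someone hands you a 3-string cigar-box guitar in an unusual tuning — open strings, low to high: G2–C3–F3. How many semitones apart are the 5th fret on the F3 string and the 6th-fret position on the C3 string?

F3 at fret 5 → A♯3 (MIDI 58); C3 at fret 6 → F♯3 (MIDI 54).
58 − 54 = 4, so the two pitches are 4 semitones apart, with A♯3 the higher.

4 semitones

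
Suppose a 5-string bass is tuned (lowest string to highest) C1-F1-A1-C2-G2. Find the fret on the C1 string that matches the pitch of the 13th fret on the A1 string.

22

Fret 13 on A1 is MIDI 33 + 13 = 46 (A♯2). On the C1 string (open MIDI 24), that pitch is 46 − 24 = fret 22.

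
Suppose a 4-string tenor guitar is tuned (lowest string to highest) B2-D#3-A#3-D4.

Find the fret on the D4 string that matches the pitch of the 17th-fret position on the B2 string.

2

Fret 17 on B2 is MIDI 47 + 17 = 64 (E4). On the D4 string (open MIDI 62), that pitch is 64 − 62 = fret 2.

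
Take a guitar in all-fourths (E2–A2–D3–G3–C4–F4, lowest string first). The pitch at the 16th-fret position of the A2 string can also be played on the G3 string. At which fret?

Fret 16 on A2 is MIDI 45 + 16 = 61 (C#4). On the G3 string (open MIDI 55), that pitch is 61 − 55 = fret 6.

6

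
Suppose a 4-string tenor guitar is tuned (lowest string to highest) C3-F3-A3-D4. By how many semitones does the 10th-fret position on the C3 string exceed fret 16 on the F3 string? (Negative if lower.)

-11 semitones

C3 at fret 10 → A#3 (MIDI 58); F3 at fret 16 → A4 (MIDI 69).
58 − 69 = -11, so the two pitches are 11 semitones apart.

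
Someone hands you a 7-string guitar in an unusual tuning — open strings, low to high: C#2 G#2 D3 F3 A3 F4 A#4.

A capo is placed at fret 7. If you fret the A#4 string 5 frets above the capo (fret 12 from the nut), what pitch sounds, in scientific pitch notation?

A#5

The capo raises the open A#4 by 7 semitones to F5; fretting 5 more gives A#4 + 7 + 5 = A#4 + 12 semitones = A#5.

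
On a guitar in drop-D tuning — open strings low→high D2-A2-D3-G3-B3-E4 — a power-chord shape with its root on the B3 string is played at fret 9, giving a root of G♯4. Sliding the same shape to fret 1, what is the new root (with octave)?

C4

Moving from fret 9 to fret 1 shifts the root by -8 semitones.
G♯4 down 8 semitones is C4.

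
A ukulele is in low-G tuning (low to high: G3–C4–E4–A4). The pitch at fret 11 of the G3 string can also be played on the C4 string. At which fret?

6

G3 at fret 11 is G3 + 11 semitones = F#4.
The open C4 string is 5 semitones above the open G3, so the same pitch on the C4 string lies at fret 11 − 5 = 6.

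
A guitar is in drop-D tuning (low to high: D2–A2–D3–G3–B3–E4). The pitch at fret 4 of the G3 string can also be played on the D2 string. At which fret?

21

G3 at fret 4 is G3 + 4 semitones = B3.
The open D2 string is 17 semitones below the open G3, so the same pitch on the D2 string lies at fret 4 + 17 = 21.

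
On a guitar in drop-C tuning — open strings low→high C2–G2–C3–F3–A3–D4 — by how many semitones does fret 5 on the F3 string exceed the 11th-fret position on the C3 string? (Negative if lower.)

F3 at fret 5 → A♯3 (MIDI 58); C3 at fret 11 → B3 (MIDI 59).
58 − 59 = -1, so the two pitches are 1 semitone apart.

-1 semitone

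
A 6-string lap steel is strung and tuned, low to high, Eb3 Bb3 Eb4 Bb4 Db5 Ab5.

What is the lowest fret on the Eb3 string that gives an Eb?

0

From Eb3, count semitones up the chromatic scale until reaching Eb: Eb — 0 steps.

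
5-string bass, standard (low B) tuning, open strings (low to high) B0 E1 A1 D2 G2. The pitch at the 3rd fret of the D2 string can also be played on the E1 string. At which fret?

13

Fret 3 on D2 is MIDI 38 + 3 = 41 (F2). On the E1 string (open MIDI 28), that pitch is 41 − 28 = fret 13.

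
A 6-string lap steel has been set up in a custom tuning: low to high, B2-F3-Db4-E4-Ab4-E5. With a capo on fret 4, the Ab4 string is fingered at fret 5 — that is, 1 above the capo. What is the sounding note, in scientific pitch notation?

Db5

The capo raises the open Ab4 by 4 semitones to C5; fretting 1 more gives Ab4 + 4 + 1 = Ab4 + 5 semitones = Db5.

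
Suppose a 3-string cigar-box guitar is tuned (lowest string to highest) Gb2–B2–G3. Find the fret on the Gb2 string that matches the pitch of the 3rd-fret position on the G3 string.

16

Fret 3 on G3 is MIDI 55 + 3 = 58 (Bb3). On the Gb2 string (open MIDI 42), that pitch is 58 − 42 = fret 16.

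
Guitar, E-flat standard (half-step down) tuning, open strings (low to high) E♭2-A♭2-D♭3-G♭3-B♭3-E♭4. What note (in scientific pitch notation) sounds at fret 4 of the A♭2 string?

A♭2 is MIDI 44. Adding 4 gives 48, which is C3.

C3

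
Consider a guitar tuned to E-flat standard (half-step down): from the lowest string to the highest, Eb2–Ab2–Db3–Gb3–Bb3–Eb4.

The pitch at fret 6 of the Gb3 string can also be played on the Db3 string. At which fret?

Gb3 at fret 6 is Gb3 + 6 semitones = C4.
The open Db3 string is 5 semitones below the open Gb3, so the same pitch on the Db3 string lies at fret 6 + 5 = 11.

11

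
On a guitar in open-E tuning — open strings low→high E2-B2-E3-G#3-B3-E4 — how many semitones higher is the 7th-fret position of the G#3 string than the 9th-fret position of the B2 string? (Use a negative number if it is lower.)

7 semitones

G#3 at fret 7 → D#4 (MIDI 63); B2 at fret 9 → G#3 (MIDI 56).
63 − 56 = 7, so the two pitches are 7 semitones apart.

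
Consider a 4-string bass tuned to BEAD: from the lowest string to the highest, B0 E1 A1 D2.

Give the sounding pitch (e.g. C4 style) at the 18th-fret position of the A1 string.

A1 is MIDI 33. Adding 18 gives 51, which is D#3.

D#3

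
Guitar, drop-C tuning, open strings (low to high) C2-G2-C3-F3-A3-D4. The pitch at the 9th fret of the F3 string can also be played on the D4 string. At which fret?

Fret 9 on F3 is MIDI 53 + 9 = 62 (D4). On the D4 string (open MIDI 62), that pitch is 62 − 62 = fret 0.

0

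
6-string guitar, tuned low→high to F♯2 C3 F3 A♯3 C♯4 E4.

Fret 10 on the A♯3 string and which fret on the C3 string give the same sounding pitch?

Fret 10 on A♯3 is MIDI 58 + 10 = 68 (G♯4). On the C3 string (open MIDI 48), that pitch is 68 − 48 = fret 20.

20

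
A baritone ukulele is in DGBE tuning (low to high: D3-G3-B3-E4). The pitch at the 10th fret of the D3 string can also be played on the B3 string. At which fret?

1

D3 at fret 10 is D3 + 10 semitones = C4.
The open B3 string is 9 semitones above the open D3, so the same pitch on the B3 string lies at fret 10 − 9 = 1.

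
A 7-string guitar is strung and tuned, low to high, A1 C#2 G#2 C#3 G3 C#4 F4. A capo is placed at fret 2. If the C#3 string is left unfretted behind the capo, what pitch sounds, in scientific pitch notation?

The capo raises the open C#3 by 2 semitones to D#3; fretting 0 more gives C#3 + 2 + 0 = C#3 + 2 semitones = D#3.

D#3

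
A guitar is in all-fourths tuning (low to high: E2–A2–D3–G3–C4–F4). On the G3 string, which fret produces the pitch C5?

17

C5 is 17 semitones above the open G3 (G–G#–A–A#–…–A#–B–C), so it sits at fret 17.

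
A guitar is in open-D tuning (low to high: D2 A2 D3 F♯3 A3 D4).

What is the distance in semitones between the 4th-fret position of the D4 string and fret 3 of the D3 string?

13 semitones

D4 at fret 4 → F♯4 (MIDI 66); D3 at fret 3 → F3 (MIDI 53).
66 − 53 = 13, so the two pitches are 13 semitones apart, with F♯4 the higher.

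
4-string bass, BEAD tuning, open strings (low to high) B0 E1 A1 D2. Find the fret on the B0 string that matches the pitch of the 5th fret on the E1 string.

E1 at fret 5 is E1 + 5 semitones = A1.
The open B0 string is 5 semitones below the open E1, so the same pitch on the B0 string lies at fret 5 + 5 = 10.

10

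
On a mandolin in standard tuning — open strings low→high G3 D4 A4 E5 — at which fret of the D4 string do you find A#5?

20

A#5 is 20 semitones above the open D4 (D–D#–E–F–…–G#–A–A#), so it sits at fret 20.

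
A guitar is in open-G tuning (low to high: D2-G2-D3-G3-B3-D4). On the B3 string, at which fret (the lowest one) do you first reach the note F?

From B3, count semitones up the chromatic scale until reaching F: B–C–C#–D–D#–E–F — 6 steps.

6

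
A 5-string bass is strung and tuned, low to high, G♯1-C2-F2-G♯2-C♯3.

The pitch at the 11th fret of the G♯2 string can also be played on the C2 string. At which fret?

19

G♯2 at fret 11 is G♯2 + 11 semitones = G3.
The open C2 string is 8 semitones below the open G♯2, so the same pitch on the C2 string lies at fret 11 + 8 = 19.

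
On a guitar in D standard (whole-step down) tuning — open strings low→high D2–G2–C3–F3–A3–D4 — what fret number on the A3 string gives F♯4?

F♯4 is 9 semitones above the open A3 (A–A#–B–C–C#–D–D#–E–F–F#), so it sits at fret 9.

9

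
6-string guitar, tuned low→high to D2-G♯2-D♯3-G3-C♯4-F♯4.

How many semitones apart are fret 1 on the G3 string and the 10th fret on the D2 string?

G3 at fret 1 → G♯3 (MIDI 56); D2 at fret 10 → C3 (MIDI 48).
56 − 48 = 8, so the two pitches are 8 semitones apart, with G♯3 the higher.

8 semitones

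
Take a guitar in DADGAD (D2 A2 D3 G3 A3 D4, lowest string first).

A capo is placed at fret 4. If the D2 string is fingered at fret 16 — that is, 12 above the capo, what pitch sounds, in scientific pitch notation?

F♯3

The capo raises the open D2 by 4 semitones to F♯2; fretting 12 more gives D2 + 4 + 12 = D2 + 16 semitones = F♯3.
(Also written G♭.)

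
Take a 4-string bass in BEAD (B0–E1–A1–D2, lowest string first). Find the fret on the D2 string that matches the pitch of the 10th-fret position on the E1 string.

E1 at fret 10 is E1 + 10 semitones = D2.
The open D2 string is 10 semitones above the open E1, so the same pitch on the D2 string lies at fret 10 − 10 = 0.

0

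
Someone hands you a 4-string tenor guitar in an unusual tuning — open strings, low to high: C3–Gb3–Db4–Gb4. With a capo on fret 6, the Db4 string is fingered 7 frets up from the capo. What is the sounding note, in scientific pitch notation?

The capo raises the open Db4 by 6 semitones to G4; fretting 7 more gives Db4 + 6 + 7 = Db4 + 13 semitones = D5.

D5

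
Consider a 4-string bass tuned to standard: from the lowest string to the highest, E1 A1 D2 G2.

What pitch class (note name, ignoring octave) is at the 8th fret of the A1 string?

F

Each fret is one semitone, so A1 + 8 = F.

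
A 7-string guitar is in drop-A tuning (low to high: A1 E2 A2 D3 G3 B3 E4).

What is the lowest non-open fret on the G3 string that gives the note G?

12

From G3, count semitones up the chromatic scale until reaching G: G–G#–A–A#–…–F–F#–G — 12 steps.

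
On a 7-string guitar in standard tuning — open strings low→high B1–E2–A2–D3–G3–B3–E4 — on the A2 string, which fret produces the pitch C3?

C3 is 3 semitones above the open A2 (A–A#–B–C), so it sits at fret 3.

3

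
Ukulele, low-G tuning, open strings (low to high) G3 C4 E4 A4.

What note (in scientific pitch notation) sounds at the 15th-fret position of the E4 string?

G5

E4 is MIDI 64. Adding 15 gives 79, which is G5.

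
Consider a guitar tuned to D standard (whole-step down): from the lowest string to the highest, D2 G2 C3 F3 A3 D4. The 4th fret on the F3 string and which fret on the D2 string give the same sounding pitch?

19

Fret 4 on F3 is MIDI 53 + 4 = 57 (A3). On the D2 string (open MIDI 38), that pitch is 57 − 38 = fret 19.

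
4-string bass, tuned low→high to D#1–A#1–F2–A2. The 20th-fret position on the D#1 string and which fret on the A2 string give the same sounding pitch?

Fret 20 on D#1 is MIDI 27 + 20 = 47 (B2). On the A2 string (open MIDI 45), that pitch is 47 − 45 = fret 2.

2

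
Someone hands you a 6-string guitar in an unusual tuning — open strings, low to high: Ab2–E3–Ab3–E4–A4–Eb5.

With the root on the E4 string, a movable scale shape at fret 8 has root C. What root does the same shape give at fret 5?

Moving from fret 8 to fret 5 shifts the root by -3 semitones.
C down 3 semitones is A.

A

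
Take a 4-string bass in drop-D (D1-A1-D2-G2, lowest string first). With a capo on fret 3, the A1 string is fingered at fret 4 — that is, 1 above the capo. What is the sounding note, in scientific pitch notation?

The capo raises the open A1 by 3 semitones to C2; fretting 1 more gives A1 + 3 + 1 = A1 + 4 semitones = C#2.

C#2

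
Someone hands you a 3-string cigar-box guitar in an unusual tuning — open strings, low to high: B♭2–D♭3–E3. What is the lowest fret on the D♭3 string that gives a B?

From D♭3, count semitones up the chromatic scale until reaching B: Db–D–Eb–E–…–A–Bb–B — 10 steps.

10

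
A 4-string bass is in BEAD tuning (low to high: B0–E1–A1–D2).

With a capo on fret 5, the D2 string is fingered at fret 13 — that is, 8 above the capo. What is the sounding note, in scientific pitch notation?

The capo raises the open D2 by 5 semitones to G2; fretting 8 more gives D2 + 5 + 8 = D2 + 13 semitones = D♯3.

D♯3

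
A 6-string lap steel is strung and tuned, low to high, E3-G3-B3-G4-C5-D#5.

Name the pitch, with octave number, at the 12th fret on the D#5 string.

The open D#5 string plus 12 semitones: D#–E–F–F#–…–C#–D–D#.
The walk passes from B into C once, so the octave number goes from 5 to 6.
(Equivalently spelled Eb6.)

D#6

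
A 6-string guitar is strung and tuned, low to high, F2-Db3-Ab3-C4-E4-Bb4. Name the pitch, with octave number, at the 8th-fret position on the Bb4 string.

Bb4 is MIDI 70. Adding 8 gives 78, which is Gb5.

Gb5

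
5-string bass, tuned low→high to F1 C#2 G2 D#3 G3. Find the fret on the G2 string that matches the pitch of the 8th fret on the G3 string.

20

G3 at fret 8 is G3 + 8 semitones = D#4.
The open G2 string is 12 semitones below the open G3, so the same pitch on the G2 string lies at fret 8 + 12 = 20.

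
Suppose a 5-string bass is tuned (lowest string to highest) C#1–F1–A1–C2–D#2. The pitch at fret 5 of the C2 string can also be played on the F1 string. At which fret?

Fret 5 on C2 is MIDI 36 + 5 = 41 (F2). On the F1 string (open MIDI 29), that pitch is 41 − 29 = fret 12.

12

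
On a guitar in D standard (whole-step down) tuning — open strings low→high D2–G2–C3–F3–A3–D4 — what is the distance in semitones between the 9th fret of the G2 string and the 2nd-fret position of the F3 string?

3 semitones

G2 at fret 9 → E3 (MIDI 52); F3 at fret 2 → G3 (MIDI 55).
52 − 55 = -3, so the two pitches are 3 semitones apart, with G3 the higher.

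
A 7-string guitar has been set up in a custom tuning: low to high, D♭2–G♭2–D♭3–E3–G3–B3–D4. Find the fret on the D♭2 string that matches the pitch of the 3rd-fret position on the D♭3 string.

D♭3 at fret 3 is D♭3 + 3 semitones = E3.
The open D♭2 string is 12 semitones below the open D♭3, so the same pitch on the D♭2 string lies at fret 3 + 12 = 15.

15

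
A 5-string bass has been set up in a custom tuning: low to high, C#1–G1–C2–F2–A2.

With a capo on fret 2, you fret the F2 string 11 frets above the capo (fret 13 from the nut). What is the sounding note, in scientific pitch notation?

The capo raises the open F2 by 2 semitones to G2; fretting 11 more gives F2 + 2 + 11 = F2 + 13 semitones = F#3.
(Also written Gb.)

F#3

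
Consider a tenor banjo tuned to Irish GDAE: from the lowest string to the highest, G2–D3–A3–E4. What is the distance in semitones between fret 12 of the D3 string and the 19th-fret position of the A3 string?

D3 at fret 12 → D4 (MIDI 62); A3 at fret 19 → E5 (MIDI 76).
62 − 76 = -14, so the two pitches are 14 semitones apart, with E5 the higher.

14 semitones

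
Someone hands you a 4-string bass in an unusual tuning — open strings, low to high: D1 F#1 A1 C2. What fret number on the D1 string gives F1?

3

F1 is 3 semitones above the open D1 (D–D#–E–F), so it sits at fret 3.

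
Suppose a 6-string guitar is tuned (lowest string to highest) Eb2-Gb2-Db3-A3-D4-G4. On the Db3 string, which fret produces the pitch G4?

18

G4 is 18 semitones above the open Db3 (Db–D–Eb–E–…–F–Gb–G), so it sits at fret 18.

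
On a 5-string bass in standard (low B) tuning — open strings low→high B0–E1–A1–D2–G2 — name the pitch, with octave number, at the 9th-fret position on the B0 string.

G#1

The open B0 string plus 9 semitones: B–C–C#–D–D#–E–F–F#–G–G#.
The walk passes from B into C once, so the octave number goes from 0 to 1.
(Equivalently spelled Ab1.)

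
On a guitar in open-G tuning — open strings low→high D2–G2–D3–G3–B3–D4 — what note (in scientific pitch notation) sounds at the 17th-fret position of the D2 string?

D2 is MIDI 38. Adding 17 gives 55, which is G3.

G3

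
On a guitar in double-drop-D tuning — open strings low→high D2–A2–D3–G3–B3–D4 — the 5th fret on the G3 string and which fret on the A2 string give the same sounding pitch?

G3 at fret 5 is G3 + 5 semitones = C4.
The open A2 string is 10 semitones below the open G3, so the same pitch on the A2 string lies at fret 5 + 10 = 15.

15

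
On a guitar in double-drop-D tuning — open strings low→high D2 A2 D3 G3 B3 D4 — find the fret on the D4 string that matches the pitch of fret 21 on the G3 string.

G3 at fret 21 is G3 + 21 semitones = E5.
The open D4 string is 7 semitones above the open G3, so the same pitch on the D4 string lies at fret 21 − 7 = 14.

14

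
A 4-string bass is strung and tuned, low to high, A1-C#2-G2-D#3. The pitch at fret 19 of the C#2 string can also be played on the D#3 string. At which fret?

5

C#2 at fret 19 is C#2 + 19 semitones = G#3.
The open D#3 string is 14 semitones above the open C#2, so the same pitch on the D#3 string lies at fret 19 − 14 = 5.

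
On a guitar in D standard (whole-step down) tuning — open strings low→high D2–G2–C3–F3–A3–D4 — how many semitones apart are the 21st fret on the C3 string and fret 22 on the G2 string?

C3 at fret 21 → A4 (MIDI 69); G2 at fret 22 → F4 (MIDI 65).
69 − 65 = 4, so the two pitches are 4 semitones apart, with A4 the higher.

4 semitones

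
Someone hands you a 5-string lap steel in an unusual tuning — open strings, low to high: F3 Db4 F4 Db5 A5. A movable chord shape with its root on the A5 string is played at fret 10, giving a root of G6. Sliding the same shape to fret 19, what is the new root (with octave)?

Moving from fret 10 to fret 19 shifts the root by 9 semitones.
G6 up 9 semitones is E7.

E7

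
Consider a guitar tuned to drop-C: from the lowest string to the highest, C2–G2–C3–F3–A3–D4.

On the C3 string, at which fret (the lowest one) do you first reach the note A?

From C3, count semitones up the chromatic scale until reaching A: C–C#–D–D#–E–F–F#–G–G#–A — 9 steps.

9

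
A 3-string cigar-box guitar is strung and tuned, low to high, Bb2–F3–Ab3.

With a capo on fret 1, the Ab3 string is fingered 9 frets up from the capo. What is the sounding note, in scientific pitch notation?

The capo raises the open Ab3 by 1 semitone to A3; fretting 9 more gives Ab3 + 1 + 9 = Ab3 + 10 semitones = Gb4.
(Also written F#.)

Gb4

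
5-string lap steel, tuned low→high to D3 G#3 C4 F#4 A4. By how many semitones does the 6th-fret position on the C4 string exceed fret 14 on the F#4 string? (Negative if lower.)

C4 at fret 6 → F#4 (MIDI 66); F#4 at fret 14 → G#5 (MIDI 80).
66 − 80 = -14, so the two pitches are 14 semitones apart.

-14 semitones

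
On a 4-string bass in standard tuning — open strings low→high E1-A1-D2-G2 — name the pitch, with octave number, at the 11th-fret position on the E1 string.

D#2

E1 is MIDI 28. Adding 11 gives 39, which is D#2.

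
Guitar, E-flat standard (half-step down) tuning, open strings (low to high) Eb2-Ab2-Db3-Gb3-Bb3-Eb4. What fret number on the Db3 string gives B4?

22

B4 is 22 semitones above the open Db3 (Db–D–Eb–E–…–A–Bb–B), so it sits at fret 22.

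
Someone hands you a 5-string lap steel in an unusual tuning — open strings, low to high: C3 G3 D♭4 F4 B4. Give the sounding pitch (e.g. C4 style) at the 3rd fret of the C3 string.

E♭3

C3 is MIDI 48. Adding 3 gives 51, which is E♭3.
(Equivalently spelled D♯3.)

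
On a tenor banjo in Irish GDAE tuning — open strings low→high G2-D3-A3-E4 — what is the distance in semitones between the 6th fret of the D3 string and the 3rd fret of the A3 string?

D3 at fret 6 → G#3 (MIDI 56); A3 at fret 3 → C4 (MIDI 60).
56 − 60 = -4, so the two pitches are 4 semitones apart, with C4 the higher.

4 semitones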